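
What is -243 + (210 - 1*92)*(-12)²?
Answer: 16749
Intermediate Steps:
-243 + (210 - 1*92)*(-12)² = -243 + (210 - 92)*144 = -243 + 118*144 = -243 + 16992 = 16749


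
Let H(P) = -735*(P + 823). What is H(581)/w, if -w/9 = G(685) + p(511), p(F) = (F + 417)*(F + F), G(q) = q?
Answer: 38220/316367 ≈ 0.12081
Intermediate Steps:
p(F) = 2*F*(417 + F) (p(F) = (417 + F)*(2*F) = 2*F*(417 + F))
H(P) = -604905 - 735*P (H(P) = -735*(823 + P) = -604905 - 735*P)
w = -8541909 (w = -9*(685 + 2*511*(417 + 511)) = -9*(685 + 2*511*928) = -9*(685 + 948416) = -9*949101 = -8541909)
H(581)/w = (-604905 - 735*581)/(-8541909) = (-604905 - 427035)*(-1/8541909) = -1031940*(-1/8541909) = 38220/316367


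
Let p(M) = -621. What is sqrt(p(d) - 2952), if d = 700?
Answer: 3*I*sqrt(397) ≈ 59.775*I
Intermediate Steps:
sqrt(p(d) - 2952) = sqrt(-621 - 2952) = sqrt(-3573) = 3*I*sqrt(397)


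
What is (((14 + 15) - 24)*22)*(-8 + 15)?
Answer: 770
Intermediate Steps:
(((14 + 15) - 24)*22)*(-8 + 15) = ((29 - 24)*22)*7 = (5*22)*7 = 110*7 = 770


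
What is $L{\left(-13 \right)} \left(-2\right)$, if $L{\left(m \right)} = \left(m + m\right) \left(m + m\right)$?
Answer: $-1352$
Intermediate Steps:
$L{\left(m \right)} = 4 m^{2}$ ($L{\left(m \right)} = 2 m 2 m = 4 m^{2}$)
$L{\left(-13 \right)} \left(-2\right) = 4 \left(-13\right)^{2} \left(-2\right) = 4 \cdot 169 \left(-2\right) = 676 \left(-2\right) = -1352$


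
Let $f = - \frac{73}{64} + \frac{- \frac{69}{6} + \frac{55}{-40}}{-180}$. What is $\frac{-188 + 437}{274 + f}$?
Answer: $\frac{717120}{786041} \approx 0.91232$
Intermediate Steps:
$f = - \frac{3079}{2880}$ ($f = \left(-73\right) \frac{1}{64} + \left(\left(-69\right) \frac{1}{6} + 55 \left(- \frac{1}{40}\right)\right) \left(- \frac{1}{180}\right) = - \frac{73}{64} + \left(- \frac{23}{2} - \frac{11}{8}\right) \left(- \frac{1}{180}\right) = - \frac{73}{64} - - \frac{103}{1440} = - \frac{73}{64} + \frac{103}{1440} = - \frac{3079}{2880} \approx -1.0691$)
$\frac{-188 + 437}{274 + f} = \frac{-188 + 437}{274 - \frac{3079}{2880}} = \frac{249}{\frac{786041}{2880}} = 249 \cdot \frac{2880}{786041} = \frac{717120}{786041}$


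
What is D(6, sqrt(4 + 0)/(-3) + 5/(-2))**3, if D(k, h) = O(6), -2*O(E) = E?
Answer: -27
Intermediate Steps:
O(E) = -E/2
D(k, h) = -3 (D(k, h) = -1/2*6 = -3)
D(6, sqrt(4 + 0)/(-3) + 5/(-2))**3 = (-3)**3 = -27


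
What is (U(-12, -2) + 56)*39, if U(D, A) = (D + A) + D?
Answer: 1170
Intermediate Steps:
U(D, A) = A + 2*D (U(D, A) = (A + D) + D = A + 2*D)
(U(-12, -2) + 56)*39 = ((-2 + 2*(-12)) + 56)*39 = ((-2 - 24) + 56)*39 = (-26 + 56)*39 = 30*39 = 1170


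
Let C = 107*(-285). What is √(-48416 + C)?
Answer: I*√78911 ≈ 280.91*I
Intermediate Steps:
C = -30495
√(-48416 + C) = √(-48416 - 30495) = √(-78911) = I*√78911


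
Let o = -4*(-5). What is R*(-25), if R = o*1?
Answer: -500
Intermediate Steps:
o = 20
R = 20 (R = 20*1 = 20)
R*(-25) = 20*(-25) = -500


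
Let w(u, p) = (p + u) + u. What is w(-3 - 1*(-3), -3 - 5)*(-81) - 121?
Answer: 527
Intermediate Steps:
w(u, p) = p + 2*u
w(-3 - 1*(-3), -3 - 5)*(-81) - 121 = ((-3 - 5) + 2*(-3 - 1*(-3)))*(-81) - 121 = (-8 + 2*(-3 + 3))*(-81) - 121 = (-8 + 2*0)*(-81) - 121 = (-8 + 0)*(-81) - 121 = -8*(-81) - 121 = 648 - 121 = 527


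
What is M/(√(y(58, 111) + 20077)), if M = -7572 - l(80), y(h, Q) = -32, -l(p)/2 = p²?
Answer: 5228*√20045/20045 ≈ 36.926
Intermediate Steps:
l(p) = -2*p²
M = 5228 (M = -7572 - (-2)*80² = -7572 - (-2)*6400 = -7572 - 1*(-12800) = -7572 + 12800 = 5228)
M/(√(y(58, 111) + 20077)) = 5228/(√(-32 + 20077)) = 5228/(√20045) = 5228*(√20045/20045) = 5228*√20045/20045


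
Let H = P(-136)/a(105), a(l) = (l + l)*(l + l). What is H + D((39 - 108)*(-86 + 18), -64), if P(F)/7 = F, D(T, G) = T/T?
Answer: 1541/1575 ≈ 0.97841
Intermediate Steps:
D(T, G) = 1
a(l) = 4*l² (a(l) = (2*l)*(2*l) = 4*l²)
P(F) = 7*F
H = -34/1575 (H = (7*(-136))/((4*105²)) = -952/(4*11025) = -952/44100 = -952*1/44100 = -34/1575 ≈ -0.021587)
H + D((39 - 108)*(-86 + 18), -64) = -34/1575 + 1 = 1541/1575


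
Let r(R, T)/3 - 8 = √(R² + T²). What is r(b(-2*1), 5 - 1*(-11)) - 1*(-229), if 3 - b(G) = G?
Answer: 253 + 3*√281 ≈ 303.29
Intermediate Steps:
b(G) = 3 - G
r(R, T) = 24 + 3*√(R² + T²)
r(b(-2*1), 5 - 1*(-11)) - 1*(-229) = (24 + 3*√((3 - (-2))² + (5 - 1*(-11))²)) - 1*(-229) = (24 + 3*√((3 - 1*(-2))² + (5 + 11)²)) + 229 = (24 + 3*√((3 + 2)² + 16²)) + 229 = (24 + 3*√(5² + 256)) + 229 = (24 + 3*√(25 + 256)) + 229 = (24 + 3*√281) + 229 = 253 + 3*√281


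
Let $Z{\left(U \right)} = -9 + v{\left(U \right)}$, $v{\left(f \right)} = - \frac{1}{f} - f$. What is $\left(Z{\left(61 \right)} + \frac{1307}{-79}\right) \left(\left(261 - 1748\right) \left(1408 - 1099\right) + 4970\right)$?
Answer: $\frac{189593734768}{4819} \approx 3.9343 \cdot 10^{7}$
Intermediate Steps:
$v{\left(f \right)} = - f - \frac{1}{f}$
$Z{\left(U \right)} = -9 - U - \frac{1}{U}$ ($Z{\left(U \right)} = -9 - \left(U + \frac{1}{U}\right) = -9 - U - \frac{1}{U}$)
$\left(Z{\left(61 \right)} + \frac{1307}{-79}\right) \left(\left(261 - 1748\right) \left(1408 - 1099\right) + 4970\right) = \left(\left(-9 - 61 - \frac{1}{61}\right) + \frac{1307}{-79}\right) \left(\left(261 - 1748\right) \left(1408 - 1099\right) + 4970\right) = \left(\left(-9 - 61 - \frac{1}{61}\right) + 1307 \left(- \frac{1}{79}\right)\right) \left(\left(-1487\right) 309 + 4970\right) = \left(\left(-9 - 61 - \frac{1}{61}\right) - \frac{1307}{79}\right) \left(-459483 + 4970\right) = \left(- \frac{4271}{61} - \frac{1307}{79}\right) \left(-454513\right) = \left(- \frac{417136}{4819}\right) \left(-454513\right) = \frac{189593734768}{4819}$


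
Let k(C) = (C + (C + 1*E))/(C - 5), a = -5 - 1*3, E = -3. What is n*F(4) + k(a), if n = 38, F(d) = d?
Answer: 1995/13 ≈ 153.46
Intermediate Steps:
a = -8 (a = -5 - 3 = -8)
k(C) = (-3 + 2*C)/(-5 + C) (k(C) = (C + (C + 1*(-3)))/(C - 5) = (C + (C - 3))/(-5 + C) = (C + (-3 + C))/(-5 + C) = (-3 + 2*C)/(-5 + C))
n*F(4) + k(a) = 38*4 + (-3 + 2*(-8))/(-5 - 8) = 152 + (-3 - 16)/(-13) = 152 - 1/13*(-19) = 152 + 19/13 = 1995/13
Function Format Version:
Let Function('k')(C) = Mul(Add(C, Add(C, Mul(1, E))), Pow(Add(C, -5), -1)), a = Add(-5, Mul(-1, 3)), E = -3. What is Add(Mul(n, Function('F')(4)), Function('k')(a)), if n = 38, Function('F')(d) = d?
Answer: Rational(1995, 13) ≈ 153.46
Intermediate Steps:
a = -8 (a = Add(-5, -3) = -8)
Function('k')(C) = Mul(Pow(Add(-5, C), -1), Add(-3, Mul(2, C))) (Function('k')(C) = Mul(Add(C, Add(C, Mul(1, -3))), Pow(Add(C, -5), -1)) = Mul(Add(C, Add(C, -3)), Pow(Add(-5, C), -1)) = Mul(Add(C, Add(-3, C)), Pow(Add(-5, C), -1)) = Mul(Add(-3, Mul(2, C)), Pow(Add(-5, C), -1)) = Mul(Pow(Add(-5, C), -1), Add(-3, Mul(2, C))))
Add(Mul(n, Function('F')(4)), Function('k')(a)) = Add(Mul(38, 4), Mul(Pow(Add(-5, -8), -1), Add(-3, Mul(2, -8)))) = Add(152, Mul(Pow(-13, -1), Add(-3, -16))) = Add(152, Mul(Rational(-1, 13), -19)) = Add(152, Rational(19, 13)) = Rational(1995, 13)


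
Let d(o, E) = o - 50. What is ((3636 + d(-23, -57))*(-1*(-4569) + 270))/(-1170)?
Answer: -5747119/390 ≈ -14736.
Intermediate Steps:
d(o, E) = -50 + o
((3636 + d(-23, -57))*(-1*(-4569) + 270))/(-1170) = ((3636 + (-50 - 23))*(-1*(-4569) + 270))/(-1170) = ((3636 - 73)*(4569 + 270))*(-1/1170) = (3563*4839)*(-1/1170) = 17241357*(-1/1170) = -5747119/390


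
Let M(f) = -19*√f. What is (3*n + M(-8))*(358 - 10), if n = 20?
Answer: 20880 - 13224*I*√2 ≈ 20880.0 - 18702.0*I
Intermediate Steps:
(3*n + M(-8))*(358 - 10) = (3*20 - 38*I*√2)*(358 - 10) = (60 - 38*I*√2)*348 = 20880 - 13224*I*√2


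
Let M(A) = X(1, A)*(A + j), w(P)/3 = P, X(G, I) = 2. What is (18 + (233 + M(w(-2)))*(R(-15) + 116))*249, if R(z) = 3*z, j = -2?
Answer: 3840825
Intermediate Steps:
w(P) = 3*P
M(A) = -4 + 2*A (M(A) = 2*(A - 2) = 2*(-2 + A) = -4 + 2*A)
(18 + (233 + M(w(-2)))*(R(-15) + 116))*249 = (18 + (233 + (-4 + 2*(3*(-2))))*(3*(-15) + 116))*249 = (18 + (233 + (-4 + 2*(-6)))*(-45 + 116))*249 = (18 + (233 + (-4 - 12))*71)*249 = (18 + (233 - 16)*71)*249 = (18 + 217*71)*249 = (18 + 15407)*249 = 15425*249 = 3840825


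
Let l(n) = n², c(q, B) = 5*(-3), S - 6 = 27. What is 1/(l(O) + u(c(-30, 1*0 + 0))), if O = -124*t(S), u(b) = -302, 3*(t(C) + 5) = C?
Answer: 1/553234 ≈ 1.8076e-6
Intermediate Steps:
S = 33 (S = 6 + 27 = 33)
t(C) = -5 + C/3
c(q, B) = -15
O = -744 (O = -124/(1/(-5 + (⅓)*33)) = -124/(1/(-5 + 11)) = -124/(1/6) = -124/⅙ = -124*6 = -744)
1/(l(O) + u(c(-30, 1*0 + 0))) = 1/((-744)² - 302) = 1/(553536 - 302) = 1/553234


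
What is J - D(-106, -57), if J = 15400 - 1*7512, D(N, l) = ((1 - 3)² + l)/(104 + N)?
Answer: 15723/2 ≈ 7861.5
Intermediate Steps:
D(N, l) = (4 + l)/(104 + N) (D(N, l) = ((-2)² + l)/(104 + N) = (4 + l)/(104 + N))
J = 7888 (J = 15400 - 7512 = 7888)
J - D(-106, -57) = 7888 - (4 - 57)/(104 - 106) = 7888 - (-53)/(-2) = 7888 - (-1)*(-53)/2 = 7888 - 1*53/2 = 7888 - 53/2 = 15723/2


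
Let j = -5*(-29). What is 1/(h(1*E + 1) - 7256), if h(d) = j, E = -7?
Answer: -1/7111 ≈ -0.00014063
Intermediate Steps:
j = 145
h(d) = 145
1/(h(1*E + 1) - 7256) = 1/(145 - 7256) = 1/(-7111) = -1/7111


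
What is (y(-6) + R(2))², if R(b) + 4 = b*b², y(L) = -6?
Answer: 4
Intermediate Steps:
R(b) = -4 + b³ (R(b) = -4 + b*b² = -4 + b³)
(y(-6) + R(2))² = (-6 + (-4 + 2³))² = (-6 + (-4 + 8))² = (-6 + 4)² = (-2)² = 4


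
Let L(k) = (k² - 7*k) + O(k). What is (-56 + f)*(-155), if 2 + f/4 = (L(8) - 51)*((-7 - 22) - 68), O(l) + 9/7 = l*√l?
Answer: -18573960/7 + 962240*√2 ≈ -1.2926e+6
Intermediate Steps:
O(l) = -9/7 + l^(3/2) (O(l) = -9/7 + l*√l = -9/7 + l^(3/2))
L(k) = -9/7 + k² + k^(3/2) - 7*k (L(k) = (k² - 7*k) + (-9/7 + k^(3/2)) = -9/7 + k² + k^(3/2) - 7*k)
f = 120224/7 - 6208*√2 (f = -8 + 4*(((-9/7 + 8² + 8^(3/2) - 7*8) - 51)*((-7 - 22) - 68)) = -8 + 4*(((-9/7 + 64 + 16*√2 - 56) - 51)*(-29 - 68)) = -8 + 4*(((47/7 + 16*√2) - 51)*(-97)) = -8 + 4*((-310/7 + 16*√2)*(-97)) = -8 + 4*(30070/7 - 1552*√2) = -8 + (120280/7 - 6208*√2) = 120224/7 - 6208*√2 ≈ 8395.4)
(-56 + f)*(-155) = (-56 + (120224/7 - 6208*√2))*(-155) = (119832/7 - 6208*√2)*(-155) = -18573960/7 + 962240*√2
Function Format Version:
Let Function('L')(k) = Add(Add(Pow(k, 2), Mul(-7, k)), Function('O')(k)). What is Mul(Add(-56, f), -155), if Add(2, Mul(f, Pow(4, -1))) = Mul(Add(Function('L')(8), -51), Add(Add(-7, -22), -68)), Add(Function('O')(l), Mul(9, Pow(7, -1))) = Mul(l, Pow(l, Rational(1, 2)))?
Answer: Add(Rational(-18573960, 7), Mul(962240, Pow(2, Rational(1, 2)))) ≈ -1.2926e+6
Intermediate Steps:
Function('O')(l) = Add(Rational(-9, 7), Pow(l, Rational(3, 2))) (Function('O')(l) = Add(Rational(-9, 7), Mul(l, Pow(l, Rational(1, 2)))) = Add(Rational(-9, 7), Pow(l, Rational(3, 2))))
Function('L')(k) = Add(Rational(-9, 7), Pow(k, 2), Pow(k, Rational(3, 2)), Mul(-7, k)) (Function('L')(k) = Add(Add(Pow(k, 2), Mul(-7, k)), Add(Rational(-9, 7), Pow(k, Rational(3, 2)))) = Add(Rational(-9, 7), Pow(k, 2), Pow(k, Rational(3, 2)), Mul(-7, k)))
f = Add(Rational(120224, 7), Mul(-6208, Pow(2, Rational(1, 2)))) (f = Add(-8, Mul(4, Mul(Add(Add(Rational(-9, 7), Pow(8, 2), Pow(8, Rational(3, 2)), Mul(-7, 8)), -51), Add(Add(-7, -22), -68)))) = Add(-8, Mul(4, Mul(Add(Add(Rational(-9, 7), 64, Mul(16, Pow(2, Rational(1, 2))), -56), -51), Add(-29, -68)))) = Add(-8, Mul(4, Mul(Add(Add(Rational(47, 7), Mul(16, Pow(2, Rational(1, 2)))), -51), -97))) = Add(-8, Mul(4, Mul(Add(Rational(-310, 7), Mul(16, Pow(2, Rational(1, 2)))), -97))) = Add(-8, Mul(4, Add(Rational(30070, 7), Mul(-1552, Pow(2, Rational(1, 2)))))) = Add(-8, Add(Rational(120280, 7), Mul(-6208, Pow(2, Rational(1, 2))))) = Add(Rational(120224, 7), Mul(-6208, Pow(2, Rational(1, 2)))) ≈ 8395.4)
Mul(Add(-56, f), -155) = Mul(Add(-56, Add(Rational(120224, 7), Mul(-6208, Pow(2, Rational(1, 2))))), -155) = Mul(Add(Rational(119832, 7), Mul(-6208, Pow(2, Rational(1, 2)))), -155) = Add(Rational(-18573960, 7), Mul(962240, Pow(2, Rational(1, 2))))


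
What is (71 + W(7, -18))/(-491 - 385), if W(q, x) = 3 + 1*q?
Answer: -27/292 ≈ -0.092466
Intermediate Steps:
W(q, x) = 3 + q
(71 + W(7, -18))/(-491 - 385) = (71 + (3 + 7))/(-491 - 385) = (71 + 10)/(-876) = 81*(-1/876) = -27/292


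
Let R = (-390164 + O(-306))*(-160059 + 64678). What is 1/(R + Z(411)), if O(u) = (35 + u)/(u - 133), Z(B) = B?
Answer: 439/16337022392654 ≈ 2.6871e-11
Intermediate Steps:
O(u) = (35 + u)/(-133 + u)
R = 16337022212225/439 (R = (-390164 + (35 - 306)/(-133 - 306))*(-160059 + 64678) = (-390164 - 271/(-439))*(-95381) = (-390164 - 1/439*(-271))*(-95381) = (-390164 + 271/439)*(-95381) = -171281725/439*(-95381) = 16337022212225/439 ≈ 3.7214e+10)
1/(R + Z(411)) = 1/(16337022212225/439 + 411) = 1/(16337022392654/439) = 439/16337022392654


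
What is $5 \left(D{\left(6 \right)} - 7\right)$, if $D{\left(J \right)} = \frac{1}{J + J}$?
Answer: $- \frac{415}{12} \approx -34.583$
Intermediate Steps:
$D{\left(J \right)} = \frac{1}{2 J}$
$5 \left(D{\left(6 \right)} - 7\right) = 5 \left(\frac{1}{2 \cdot 6} - 7\right) = 5 \left(\frac{1}{2} \cdot \frac{1}{6} - 7\right) = 5 \left(\frac{1}{12} - 7\right) = 5 \left(- \frac{83}{12}\right) = - \frac{415}{12}$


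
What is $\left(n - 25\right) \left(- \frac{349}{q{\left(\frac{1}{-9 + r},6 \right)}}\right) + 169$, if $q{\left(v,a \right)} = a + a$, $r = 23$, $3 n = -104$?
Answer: $\frac{68555}{36} \approx 1904.3$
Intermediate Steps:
$n = - \frac{104}{3}$ ($n = \frac{1}{3} \left(-104\right) = - \frac{104}{3} \approx -34.667$)
$q{\left(v,a \right)} = 2 a$
$\left(n - 25\right) \left(- \frac{349}{q{\left(\frac{1}{-9 + r},6 \right)}}\right) + 169 = \left(- \frac{104}{3} - 25\right) \left(- \frac{349}{2 \cdot 6}\right) + 169 = - \frac{179 \left(- \frac{349}{12}\right)}{3} + 169 = - \frac{179 \left(\left(-349\right) \frac{1}{12}\right)}{3} + 169 = \left(- \frac{179}{3}\right) \left(- \frac{349}{12}\right) + 169 = \frac{62471}{36} + 169 = \frac{68555}{36}$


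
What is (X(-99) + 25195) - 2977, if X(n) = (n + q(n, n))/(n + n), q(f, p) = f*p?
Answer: 22169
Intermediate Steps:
X(n) = (n + n**2)/(2*n) (X(n) = (n + n*n)/(n + n) = (n + n**2)/((2*n)) = (n + n**2)*(1/(2*n)) = (n + n**2)/(2*n))
(X(-99) + 25195) - 2977 = ((1/2 + (1/2)*(-99)) + 25195) - 2977 = ((1/2 - 99/2) + 25195) - 2977 = (-49 + 25195) - 2977 = 25146 - 2977 = 22169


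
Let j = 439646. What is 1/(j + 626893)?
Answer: 1/1066539 ≈ 9.3761e-7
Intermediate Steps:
1/(j + 626893) = 1/(439646 + 626893) = 1/1066539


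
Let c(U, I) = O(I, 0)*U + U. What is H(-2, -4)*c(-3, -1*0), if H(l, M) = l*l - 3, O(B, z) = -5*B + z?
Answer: -3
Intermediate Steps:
O(B, z) = z - 5*B
c(U, I) = U - 5*I*U (c(U, I) = (0 - 5*I)*U + U = (-5*I)*U + U = -5*I*U + U = U - 5*I*U)
H(l, M) = -3 + l**2 (H(l, M) = l**2 - 3 = -3 + l**2)
H(-2, -4)*c(-3, -1*0) = (-3 + (-2)**2)*(-3*(1 - (-5)*0)) = (-3 + 4)*(-3*(1 - 5*0)) = 1*(-3*(1 + 0)) = 1*(-3*1) = 1*(-3) = -3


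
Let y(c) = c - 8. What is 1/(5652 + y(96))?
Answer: 1/5740 ≈ 0.00017422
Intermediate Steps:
y(c) = -8 + c
1/(5652 + y(96)) = 1/(5652 + (-8 + 96)) = 1/(5652 + 88) = 1/5740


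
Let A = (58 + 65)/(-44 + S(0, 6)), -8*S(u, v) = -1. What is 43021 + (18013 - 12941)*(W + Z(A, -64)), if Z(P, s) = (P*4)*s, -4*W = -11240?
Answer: 2098440593/117 ≈ 1.7935e+7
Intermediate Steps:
W = 2810 (W = -1/4*(-11240) = 2810)
S(u, v) = 1/8 (S(u, v) = -1/8*(-1) = 1/8)
A = -328/117 (A = (58 + 65)/(-44 + 1/8) = 123/(-351/8) = 123*(-8/351) = -328/117 ≈ -2.8034)
Z(P, s) = 4*P*s (Z(P, s) = (4*P)*s = 4*P*s)
43021 + (18013 - 12941)*(W + Z(A, -64)) = 43021 + (18013 - 12941)*(2810 + 4*(-328/117)*(-64)) = 43021 + 5072*(2810 + 83968/117) = 43021 + 5072*(412738/117) = 43021 + 2093407136/117 = 2098440593/117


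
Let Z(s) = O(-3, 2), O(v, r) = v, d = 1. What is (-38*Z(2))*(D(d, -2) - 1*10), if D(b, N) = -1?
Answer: -1254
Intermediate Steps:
Z(s) = -3
(-38*Z(2))*(D(d, -2) - 1*10) = (-38*(-3))*(-1 - 1*10) = 114*(-1 - 10) = 114*(-11) = -1254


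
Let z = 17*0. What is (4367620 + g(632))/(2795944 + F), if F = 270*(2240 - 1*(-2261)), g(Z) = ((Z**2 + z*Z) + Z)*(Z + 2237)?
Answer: 576064142/2005607 ≈ 287.23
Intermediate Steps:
z = 0
g(Z) = (2237 + Z)*(Z + Z**2) (g(Z) = ((Z**2 + 0*Z) + Z)*(Z + 2237) = ((Z**2 + 0) + Z)*(2237 + Z) = (Z**2 + Z)*(2237 + Z) = (Z + Z**2)*(2237 + Z) = (2237 + Z)*(Z + Z**2))
F = 1215270 (F = 270*(2240 + 2261) = 270*4501 = 1215270)
(4367620 + g(632))/(2795944 + F) = (4367620 + 632*(2237 + 632**2 + 2238*632))/(2795944 + 1215270) = (4367620 + 632*(2237 + 399424 + 1414416))/4011214 = (4367620 + 632*1816077)*(1/4011214) = (4367620 + 1147760664)*(1/4011214) = 1152128284*(1/4011214) = 576064142/2005607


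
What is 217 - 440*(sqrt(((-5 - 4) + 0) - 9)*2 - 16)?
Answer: 7257 - 2640*I*sqrt(2) ≈ 7257.0 - 3733.5*I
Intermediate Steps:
217 - 440*(sqrt(((-5 - 4) + 0) - 9)*2 - 16) = 217 - 440*(sqrt((-9 + 0) - 9)*2 - 16) = 217 - 440*(sqrt(-9 - 9)*2 - 16) = 217 - 440*(sqrt(-18)*2 - 16) = 217 - 440*((3*I*sqrt(2))*2 - 16) = 217 - 440*(6*I*sqrt(2) - 16) = 217 - 440*(-16 + 6*I*sqrt(2)) = 217 + (7040 - 2640*I*sqrt(2)) = 7257 - 2640*I*sqrt(2)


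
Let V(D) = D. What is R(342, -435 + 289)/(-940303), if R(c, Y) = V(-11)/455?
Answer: 11/427837865 ≈ 2.5711e-8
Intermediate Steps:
R(c, Y) = -11/455
R(342, -435 + 289)/(-940303) = -11/455/(-940303) = -11/455*(-1/940303) = 11/427837865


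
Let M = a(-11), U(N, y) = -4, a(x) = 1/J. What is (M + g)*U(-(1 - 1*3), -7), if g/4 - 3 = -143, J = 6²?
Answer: 20159/9 ≈ 2239.9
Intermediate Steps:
J = 36
g = -560 (g = 12 + 4*(-143) = 12 - 572 = -560)
a(x) = 1/36
M = 1/36 ≈ 0.027778
(M + g)*U(-(1 - 1*3), -7) = (1/36 - 560)*(-4) = -20159/36*(-4) = 20159/9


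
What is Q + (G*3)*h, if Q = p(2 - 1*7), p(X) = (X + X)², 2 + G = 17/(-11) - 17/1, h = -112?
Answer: 77036/11 ≈ 7003.3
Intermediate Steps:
G = -226/11 (G = -2 + (17/(-11) - 17/1) = -2 + (17*(-1/11) - 17*1) = -2 + (-17/11 - 17) = -2 - 204/11 = -226/11 ≈ -20.545)
p(X) = 4*X² (p(X) = (2*X)² = 4*X²)
Q = 100 (Q = 4*(2 - 1*7)² = 4*(2 - 7)² = 4*(-5)² = 4*25 = 100)
Q + (G*3)*h = 100 - 226/11*3*(-112) = 100 - 678/11*(-112) = 100 + 75936/11 = 77036/11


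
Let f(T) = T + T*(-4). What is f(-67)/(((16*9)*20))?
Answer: 67/960 ≈ 0.069792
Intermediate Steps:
f(T) = -3*T (f(T) = T - 4*T = -3*T)
f(-67)/(((16*9)*20)) = (-3*(-67))/(((16*9)*20)) = 201/((144*20)) = 201/2880 = 201*(1/2880) = 67/960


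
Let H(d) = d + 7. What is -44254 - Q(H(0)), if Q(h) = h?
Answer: -44261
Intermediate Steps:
H(d) = 7 + d
-44254 - Q(H(0)) = -44254 - (7 + 0) = -44254 - 1*7 = -44254 - 7 = -44261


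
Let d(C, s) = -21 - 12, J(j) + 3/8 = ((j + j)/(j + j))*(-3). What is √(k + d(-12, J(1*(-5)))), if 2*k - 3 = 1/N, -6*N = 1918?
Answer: I*√28971390/959 ≈ 5.6126*I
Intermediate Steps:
N = -959/3 (N = -⅙*1918 = -959/3 ≈ -319.67)
J(j) = -27/8 (J(j) = -3/8 + ((j + j)/(j + j))*(-3) = -3/8 + ((2*j)/((2*j)))*(-3) = -3/8 + ((2*j)*(1/(2*j)))*(-3) = -3/8 + 1*(-3) = -3/8 - 3 = -27/8)
k = 1437/959 (k = 3/2 + 1/(2*(-959/3)) = 3/2 + (½)*(-3/959) = 3/2 - 3/1918 = 1437/959 ≈ 1.4984)
d(C, s) = -33
√(k + d(-12, J(1*(-5)))) = √(1437/959 - 33) = √(-30210/959) = I*√28971390/959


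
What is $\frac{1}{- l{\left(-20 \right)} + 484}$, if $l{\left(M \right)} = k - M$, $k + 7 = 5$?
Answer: $\frac{1}{466} \approx 0.0021459$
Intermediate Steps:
$k = -2$ ($k = -7 + 5 = -2$)
$l{\left(M \right)} = -2 - M$
$\frac{1}{- l{\left(-20 \right)} + 484} = \frac{1}{- (-2 - -20) + 484} = \frac{1}{- (-2 + 20) + 484} = \frac{1}{\left(-1\right) 18 + 484} = \frac{1}{-18 + 484} = \frac{1}{466}$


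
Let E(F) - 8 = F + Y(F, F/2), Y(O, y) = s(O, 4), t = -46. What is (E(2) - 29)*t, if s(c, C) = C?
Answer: 690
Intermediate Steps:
Y(O, y) = 4
E(F) = 12 + F (E(F) = 8 + (F + 4) = 8 + (4 + F) = 12 + F)
(E(2) - 29)*t = ((12 + 2) - 29)*(-46) = (14 - 29)*(-46) = -15*(-46) = 690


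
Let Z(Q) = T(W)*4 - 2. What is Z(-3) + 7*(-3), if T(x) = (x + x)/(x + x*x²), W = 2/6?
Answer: -79/5 ≈ -15.800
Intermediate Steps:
W = ⅓ (W = 2*(⅙) = ⅓ ≈ 0.33333)
T(x) = 2*x/(x + x³) (T(x) = (2*x)/(x + x³) = 2*x/(x + x³))
Z(Q) = 26/5 (Z(Q) = (2/(1 + (⅓)²))*4 - 2 = (2/(1 + ⅑))*4 - 2 = (2/(10/9))*4 - 2 = (2*(9/10))*4 - 2 = (9/5)*4 - 2 = 36/5 - 2 = 26/5)
Z(-3) + 7*(-3) = 26/5 + 7*(-3) = 26/5 - 21 = -79/5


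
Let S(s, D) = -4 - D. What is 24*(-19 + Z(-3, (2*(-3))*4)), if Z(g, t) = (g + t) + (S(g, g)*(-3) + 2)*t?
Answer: -3984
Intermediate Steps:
Z(g, t) = g + t + t*(14 + 3*g) (Z(g, t) = (g + t) + ((-4 - g)*(-3) + 2)*t = (g + t) + ((12 + 3*g) + 2)*t = (g + t) + (14 + 3*g)*t = (g + t) + t*(14 + 3*g) = g + t + t*(14 + 3*g))
24*(-19 + Z(-3, (2*(-3))*4)) = 24*(-19 + (-3 + 15*((2*(-3))*4) + 3*(-3)*((2*(-3))*4))) = 24*(-19 + (-3 + 15*(-6*4) + 3*(-3)*(-6*4))) = 24*(-19 + (-3 + 15*(-24) + 3*(-3)*(-24))) = 24*(-19 + (-3 - 360 + 216)) = 24*(-19 - 147) = 24*(-166) = -3984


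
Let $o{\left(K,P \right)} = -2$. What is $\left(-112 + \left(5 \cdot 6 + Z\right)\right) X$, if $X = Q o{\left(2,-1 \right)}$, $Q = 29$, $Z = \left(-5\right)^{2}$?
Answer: $3306$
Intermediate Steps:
$Z = 25$
$X = -58$ ($X = 29 \left(-2\right) = -58$)
$\left(-112 + \left(5 \cdot 6 + Z\right)\right) X = \left(-112 + \left(5 \cdot 6 + 25\right)\right) \left(-58\right) = \left(-112 + \left(30 + 25\right)\right) \left(-58\right) = \left(-112 + 55\right) \left(-58\right) = \left(-57\right) \left(-58\right) = 3306$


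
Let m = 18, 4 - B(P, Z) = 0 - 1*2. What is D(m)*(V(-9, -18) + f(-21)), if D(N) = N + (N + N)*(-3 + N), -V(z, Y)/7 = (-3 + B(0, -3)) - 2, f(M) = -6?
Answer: -7254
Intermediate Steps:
B(P, Z) = 6 (B(P, Z) = 4 - (0 - 1*2) = 4 - (0 - 2) = 4 - 1*(-2) = 4 + 2 = 6)
V(z, Y) = -7 (V(z, Y) = -7*((-3 + 6) - 2) = -7*(3 - 2) = -7*1 = -7)
D(N) = N + 2*N*(-3 + N) (D(N) = N + (2*N)*(-3 + N) = N + 2*N*(-3 + N))
D(m)*(V(-9, -18) + f(-21)) = (18*(-5 + 2*18))*(-7 - 6) = (18*(-5 + 36))*(-13) = (18*31)*(-13) = 558*(-13) = -7254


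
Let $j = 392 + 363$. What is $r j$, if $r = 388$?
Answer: $292940$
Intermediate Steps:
$j = 755$
$r j = 388 \cdot 755 = 292940$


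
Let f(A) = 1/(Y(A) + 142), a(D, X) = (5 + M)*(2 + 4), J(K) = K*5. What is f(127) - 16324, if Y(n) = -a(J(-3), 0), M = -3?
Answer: -2122119/130 ≈ -16324.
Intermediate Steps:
J(K) = 5*K
a(D, X) = 12 (a(D, X) = (5 - 3)*(2 + 4) = 2*6 = 12)
Y(n) = -12 (Y(n) = -1*12 = -12)
f(A) = 1/130 (f(A) = 1/(-12 + 142) = 1/130)
f(127) - 16324 = 1/130 - 16324 = -2122119/130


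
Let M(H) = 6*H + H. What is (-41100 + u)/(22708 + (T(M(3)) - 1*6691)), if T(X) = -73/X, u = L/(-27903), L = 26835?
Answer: -8027880945/3127777484 ≈ -2.5666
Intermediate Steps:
u = -8945/9301 (u = 26835/(-27903) = 26835*(-1/27903) = -8945/9301 ≈ -0.96172)
M(H) = 7*H
(-41100 + u)/(22708 + (T(M(3)) - 1*6691)) = (-41100 - 8945/9301)/(22708 + (-73/(7*3) - 1*6691)) = -382280045/(9301*(22708 + (-73/21 - 6691))) = -382280045/(9301*(22708 - 140584/21)) = -382280045/(9301*336284/21) = -382280045/9301*21/336284 = -8027880945/3127777484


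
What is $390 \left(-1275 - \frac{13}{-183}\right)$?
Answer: $- \frac{30330560}{61} \approx -4.9722 \cdot 10^{5}$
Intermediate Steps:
$390 \left(-1275 - \frac{13}{-183}\right) = 390 \left(-1275 - - \frac{13}{183}\right) = 390 \left(-1275 + \frac{13}{183}\right) = 390 \left(- \frac{233312}{183}\right) = - \frac{30330560}{61}$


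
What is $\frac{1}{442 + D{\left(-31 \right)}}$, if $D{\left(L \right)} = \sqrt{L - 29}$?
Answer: $\frac{221}{97712} - \frac{i \sqrt{15}}{97712} \approx 0.0022618 - 3.9637 \cdot 10^{-5} i$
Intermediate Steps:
$D{\left(L \right)} = \sqrt{-29 + L}$
$\frac{1}{442 + D{\left(-31 \right)}} = \frac{1}{442 + \sqrt{-29 - 31}} = \frac{1}{442 + \sqrt{-60}} = \frac{1}{442 + 2 i \sqrt{15}}$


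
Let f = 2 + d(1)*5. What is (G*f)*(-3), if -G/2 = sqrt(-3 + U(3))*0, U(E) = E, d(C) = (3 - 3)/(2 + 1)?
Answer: 0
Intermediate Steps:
d(C) = 0 (d(C) = 0/3 = 0*(1/3) = 0)
f = 2 (f = 2 + 0*5 = 2 + 0 = 2)
G = 0 (G = -2*sqrt(-3 + 3)*0 = -2*sqrt(0)*0 = -0*0 = -2*0 = 0)
(G*f)*(-3) = (0*2)*(-3) = 0*(-3) = 0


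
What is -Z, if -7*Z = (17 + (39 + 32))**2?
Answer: 7744/7 ≈ 1106.3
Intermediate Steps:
Z = -7744/7 (Z = -(17 + (39 + 32))**2/7 = -(17 + 71)**2/7 = -1/7*88**2 = -1/7*7744 = -7744/7 ≈ -1106.3)
-Z = -1*(-7744/7) = 7744/7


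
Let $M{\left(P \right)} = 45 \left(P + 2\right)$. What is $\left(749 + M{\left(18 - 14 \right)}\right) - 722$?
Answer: $297$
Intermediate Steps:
$M{\left(P \right)} = 90 + 45 P$ ($M{\left(P \right)} = 45 \left(2 + P\right) = 90 + 45 P$)
$\left(749 + M{\left(18 - 14 \right)}\right) - 722 = \left(749 + \left(90 + 45 \left(18 - 14\right)\right)\right) - 722 = \left(749 + \left(90 + 45 \cdot 4\right)\right) - 722 = \left(749 + \left(90 + 180\right)\right) - 722 = \left(749 + 270\right) - 722 = 1019 - 722 = 297$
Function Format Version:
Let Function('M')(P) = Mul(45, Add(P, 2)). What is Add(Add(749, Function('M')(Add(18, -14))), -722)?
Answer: 297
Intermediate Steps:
Function('M')(P) = Add(90, Mul(45, P)) (Function('M')(P) = Mul(45, Add(2, P)) = Add(90, Mul(45, P)))
Add(Add(749, Function('M')(Add(18, -14))), -722) = Add(Add(749, Add(90, Mul(45, Add(18, -14)))), -722) = Add(Add(749, Add(90, Mul(45, 4))), -722) = Add(Add(749, Add(90, 180)), -722) = Add(Add(749, 270), -722) = Add(1019, -722) = 297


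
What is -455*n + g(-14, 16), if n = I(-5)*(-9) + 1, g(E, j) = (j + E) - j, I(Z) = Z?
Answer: -20944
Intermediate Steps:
g(E, j) = E (g(E, j) = (E + j) - j = E)
n = 46 (n = -5*(-9) + 1 = 45 + 1 = 46)
-455*n + g(-14, 16) = -455*46 - 14 = -20930 - 14 = -20944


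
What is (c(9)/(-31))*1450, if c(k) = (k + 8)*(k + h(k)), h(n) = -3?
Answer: -147900/31 ≈ -4771.0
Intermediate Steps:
c(k) = (-3 + k)*(8 + k) (c(k) = (k + 8)*(k - 3) = (8 + k)*(-3 + k) = (-3 + k)*(8 + k))
(c(9)/(-31))*1450 = ((-24 + 9² + 5*9)/(-31))*1450 = ((-24 + 81 + 45)*(-1/31))*1450 = (102*(-1/31))*1450 = -102/31*1450 = -147900/31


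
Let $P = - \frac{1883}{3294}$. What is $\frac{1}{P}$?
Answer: $- \frac{3294}{1883} \approx -1.7493$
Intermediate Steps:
$P = - \frac{1883}{3294}$ ($P = \left(-1883\right) \frac{1}{3294} = - \frac{1883}{3294} \approx -0.57165$)
$\frac{1}{P} = \frac{1}{- \frac{1883}{3294}} = - \frac{3294}{1883}$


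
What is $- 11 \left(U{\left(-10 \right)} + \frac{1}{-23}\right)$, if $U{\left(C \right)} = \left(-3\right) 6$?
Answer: $\frac{4565}{23} \approx 198.48$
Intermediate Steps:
$U{\left(C \right)} = -18$
$- 11 \left(U{\left(-10 \right)} + \frac{1}{-23}\right) = - 11 \left(-18 + \frac{1}{-23}\right) = - 11 \left(-18 - \frac{1}{23}\right) = \left(-11\right) \left(- \frac{415}{23}\right) = \frac{4565}{23}$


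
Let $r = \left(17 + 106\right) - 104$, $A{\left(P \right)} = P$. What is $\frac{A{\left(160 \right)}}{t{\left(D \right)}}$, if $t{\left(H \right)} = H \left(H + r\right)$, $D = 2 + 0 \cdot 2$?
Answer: $\frac{80}{21} \approx 3.8095$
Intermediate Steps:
$D = 2$ ($D = 2 + 0 = 2$)
$r = 19$ ($r = 123 - 104 = 19$)
$t{\left(H \right)} = H \left(19 + H\right)$ ($t{\left(H \right)} = H \left(H + 19\right) = H \left(19 + H\right)$)
$\frac{A{\left(160 \right)}}{t{\left(D \right)}} = \frac{160}{2 \left(19 + 2\right)} = \frac{160}{2 \cdot 21} = \frac{160}{42} = 160 \cdot \frac{1}{42} = \frac{80}{21}$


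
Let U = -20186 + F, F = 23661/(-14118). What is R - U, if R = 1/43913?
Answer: 4171875658045/206654578 ≈ 20188.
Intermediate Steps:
F = -7887/4706 (F = 23661*(-1/14118) = -7887/4706 ≈ -1.6759)
R = 1/43913 ≈ 2.2772e-5
U = -95003203/4706 (U = -20186 - 7887/4706 = -95003203/4706 ≈ -20188.)
R - U = 1/43913 - 1*(-95003203/4706) = 1/43913 + 95003203/4706 = 4171875658045/206654578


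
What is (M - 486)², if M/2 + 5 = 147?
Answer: 40804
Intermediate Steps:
M = 284 (M = -10 + 2*147 = -10 + 294 = 284)
(M - 486)² = (284 - 486)² = (-202)² = 40804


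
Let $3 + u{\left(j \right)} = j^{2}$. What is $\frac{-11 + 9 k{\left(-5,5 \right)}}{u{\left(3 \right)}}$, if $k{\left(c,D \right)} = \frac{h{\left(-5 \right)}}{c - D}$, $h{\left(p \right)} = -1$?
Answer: $- \frac{101}{60} \approx -1.6833$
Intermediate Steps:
$k{\left(c,D \right)} = - \frac{1}{c - D}$
$u{\left(j \right)} = -3 + j^{2}$
$\frac{-11 + 9 k{\left(-5,5 \right)}}{u{\left(3 \right)}} = \frac{-11 + \frac{9}{5 - -5}}{-3 + 3^{2}} = \frac{-11 + \frac{9}{5 + 5}}{-3 + 9} = \frac{-11 + \frac{9}{10}}{6} = \left(-11 + 9 \cdot \frac{1}{10}\right) \frac{1}{6} = \left(-11 + \frac{9}{10}\right) \frac{1}{6} = \left(- \frac{101}{10}\right) \frac{1}{6} = - \frac{101}{60}$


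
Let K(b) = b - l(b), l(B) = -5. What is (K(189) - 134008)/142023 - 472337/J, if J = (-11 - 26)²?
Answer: -67265909117/194429487 ≈ -345.97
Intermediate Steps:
J = 1369 (J = (-37)² = 1369)
K(b) = 5 + b (K(b) = b - 1*(-5) = b + 5 = 5 + b)
(K(189) - 134008)/142023 - 472337/J = ((5 + 189) - 134008)/142023 - 472337/1369 = (194 - 134008)*(1/142023) - 472337*1/1369 = -133814*1/142023 - 472337/1369 = -133814/142023 - 472337/1369 = -67265909117/194429487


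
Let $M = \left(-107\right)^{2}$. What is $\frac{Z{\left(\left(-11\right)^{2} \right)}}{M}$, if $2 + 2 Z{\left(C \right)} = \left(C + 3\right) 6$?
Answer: $\frac{371}{11449} \approx 0.032405$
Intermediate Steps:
$Z{\left(C \right)} = 8 + 3 C$ ($Z{\left(C \right)} = -1 + \frac{\left(C + 3\right) 6}{2} = -1 + \frac{\left(3 + C\right) 6}{2} = -1 + \frac{18 + 6 C}{2} = -1 + \left(9 + 3 C\right) = 8 + 3 C$)
$M = 11449$
$\frac{Z{\left(\left(-11\right)^{2} \right)}}{M} = \frac{8 + 3 \left(-11\right)^{2}}{11449} = \left(8 + 3 \cdot 121\right) \frac{1}{11449} = \left(8 + 363\right) \frac{1}{11449} = 371 \cdot \frac{1}{11449} = \frac{371}{11449}$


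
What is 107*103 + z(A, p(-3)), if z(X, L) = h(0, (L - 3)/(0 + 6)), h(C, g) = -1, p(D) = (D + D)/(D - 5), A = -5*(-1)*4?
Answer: 11020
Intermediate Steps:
A = 20 (A = 5*4 = 20)
p(D) = 2*D/(-5 + D) (p(D) = (2*D)/(-5 + D) = 2*D/(-5 + D))
z(X, L) = -1
107*103 + z(A, p(-3)) = 107*103 - 1 = 11021 - 1 = 11020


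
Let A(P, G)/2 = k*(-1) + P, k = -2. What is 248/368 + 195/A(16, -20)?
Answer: 1681/276 ≈ 6.0906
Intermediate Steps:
A(P, G) = 4 + 2*P (A(P, G) = 2*(-2*(-1) + P) = 2*(2 + P) = 4 + 2*P)
248/368 + 195/A(16, -20) = 248/368 + 195/(4 + 2*16) = 248*(1/368) + 195/(4 + 32) = 31/46 + 195/36 = 31/46 + 195*(1/36) = 31/46 + 65/12 = 1681/276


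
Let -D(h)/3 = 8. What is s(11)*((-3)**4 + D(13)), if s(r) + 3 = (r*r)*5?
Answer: 34314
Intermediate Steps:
D(h) = -24 (D(h) = -3*8 = -24)
s(r) = -3 + 5*r**2 (s(r) = -3 + (r*r)*5 = -3 + r**2*5 = -3 + 5*r**2)
s(11)*((-3)**4 + D(13)) = (-3 + 5*11**2)*((-3)**4 - 24) = (-3 + 5*121)*(81 - 24) = (-3 + 605)*57 = 602*57 = 34314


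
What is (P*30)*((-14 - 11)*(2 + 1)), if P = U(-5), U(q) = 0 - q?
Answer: -11250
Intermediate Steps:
U(q) = -q
P = 5 (P = -1*(-5) = 5)
(P*30)*((-14 - 11)*(2 + 1)) = (5*30)*((-14 - 11)*(2 + 1)) = 150*(-25*3) = 150*(-75) = -11250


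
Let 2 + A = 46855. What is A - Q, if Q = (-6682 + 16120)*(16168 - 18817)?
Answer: 25048115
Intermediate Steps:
A = 46853 (A = -2 + 46855 = 46853)
Q = -25001262 (Q = 9438*(-2649) = -25001262)
A - Q = 46853 - 1*(-25001262) = 46853 + 25001262 = 25048115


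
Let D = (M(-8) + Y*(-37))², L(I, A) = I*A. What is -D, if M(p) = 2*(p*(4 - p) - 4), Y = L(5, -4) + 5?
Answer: -126025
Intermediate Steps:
L(I, A) = A*I
Y = -15 (Y = -4*5 + 5 = -20 + 5 = -15)
M(p) = -8 + 2*p*(4 - p) (M(p) = 2*(-4 + p*(4 - p)) = -8 + 2*p*(4 - p))
D = 126025 (D = ((-8 - 2*(-8)² + 8*(-8)) - 15*(-37))² = ((-8 - 2*64 - 64) + 555)² = ((-8 - 128 - 64) + 555)² = (-200 + 555)² = 355² = 126025)
-D = -1*126025 = -126025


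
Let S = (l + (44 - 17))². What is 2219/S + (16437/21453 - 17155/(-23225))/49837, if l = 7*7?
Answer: 193349129915559/503243265194960 ≈ 0.38421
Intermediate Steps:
l = 49
S = 5776 (S = (49 + (44 - 17))² = (49 + 27)² = 76² = 5776)
2219/S + (16437/21453 - 17155/(-23225))/49837 = 2219/5776 + (16437/21453 - 17155/(-23225))/49837 = 2219*(1/5776) + (16437*(1/21453) - 17155*(-1/23225))*(1/49837) = 2219/5776 + (5479/7151 + 3431/4645)*(1/49837) = 2219/5776 + (49985036/33216395)*(1/49837) = 2219/5776 + 49985036/1655405477615 = 193349129915559/503243265194960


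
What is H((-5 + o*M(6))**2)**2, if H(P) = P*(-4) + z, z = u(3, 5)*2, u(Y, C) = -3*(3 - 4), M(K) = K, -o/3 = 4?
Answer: 562164100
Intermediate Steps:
o = -12 (o = -3*4 = -12)
u(Y, C) = 3 (u(Y, C) = -3*(-1) = 3)
z = 6 (z = 3*2 = 6)
H(P) = 6 - 4*P (H(P) = P*(-4) + 6 = -4*P + 6 = 6 - 4*P)
H((-5 + o*M(6))**2)**2 = (6 - 4*(-5 - 12*6)**2)**2 = (6 - 4*(-5 - 72)**2)**2 = (6 - 4*(-77)**2)**2 = (6 - 4*5929)**2 = (6 - 23716)**2 = (-23710)**2 = 562164100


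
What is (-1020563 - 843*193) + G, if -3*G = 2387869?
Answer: -5937655/3 ≈ -1.9792e+6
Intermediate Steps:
G = -2387869/3 (G = -⅓*2387869 = -2387869/3 ≈ -7.9596e+5)
(-1020563 - 843*193) + G = (-1020563 - 843*193) - 2387869/3 = (-1020563 - 162699) - 2387869/3 = -1183262 - 2387869/3 = -5937655/3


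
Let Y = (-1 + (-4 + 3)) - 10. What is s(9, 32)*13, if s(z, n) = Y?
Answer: -156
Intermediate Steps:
Y = -12 (Y = (-1 - 1) - 10 = -2 - 10 = -12)
s(z, n) = -12
s(9, 32)*13 = -12*13 = -156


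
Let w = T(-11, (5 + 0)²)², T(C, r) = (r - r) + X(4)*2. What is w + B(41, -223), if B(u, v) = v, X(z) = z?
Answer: -159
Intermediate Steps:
T(C, r) = 8 (T(C, r) = (r - r) + 4*2 = 0 + 8 = 8)
w = 64 (w = 8² = 64)
w + B(41, -223) = 64 - 223 = -159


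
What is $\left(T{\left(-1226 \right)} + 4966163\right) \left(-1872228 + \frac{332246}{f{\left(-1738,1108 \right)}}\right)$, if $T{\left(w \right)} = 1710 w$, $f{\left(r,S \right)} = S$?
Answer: $- \frac{2976020299117867}{554} \approx -5.3719 \cdot 10^{12}$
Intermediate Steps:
$\left(T{\left(-1226 \right)} + 4966163\right) \left(-1872228 + \frac{332246}{f{\left(-1738,1108 \right)}}\right) = \left(1710 \left(-1226\right) + 4966163\right) \left(-1872228 + \frac{332246}{1108}\right) = \left(-2096460 + 4966163\right) \left(-1872228 + 332246 \cdot \frac{1}{1108}\right) = 2869703 \left(-1872228 + \frac{166123}{554}\right) = 2869703 \left(- \frac{1037048189}{554}\right) = - \frac{2976020299117867}{554}$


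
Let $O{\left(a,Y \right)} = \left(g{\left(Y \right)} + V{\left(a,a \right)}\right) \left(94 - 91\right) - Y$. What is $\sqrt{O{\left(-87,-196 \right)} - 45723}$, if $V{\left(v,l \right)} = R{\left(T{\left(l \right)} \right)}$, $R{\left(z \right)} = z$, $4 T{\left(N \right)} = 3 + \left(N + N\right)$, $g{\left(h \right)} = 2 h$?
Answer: $\frac{5 i \sqrt{7493}}{2} \approx 216.41 i$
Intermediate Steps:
$T{\left(N \right)} = \frac{3}{4} + \frac{N}{2}$ ($T{\left(N \right)} = \frac{3 + \left(N + N\right)}{4} = \frac{3 + 2 N}{4} = \frac{3}{4} + \frac{N}{2}$)
$V{\left(v,l \right)} = \frac{3}{4} + \frac{l}{2}$
$O{\left(a,Y \right)} = \frac{9}{4} + 5 Y + \frac{3 a}{2}$ ($O{\left(a,Y \right)} = \left(2 Y + \left(\frac{3}{4} + \frac{a}{2}\right)\right) \left(94 - 91\right) - Y = \left(\frac{3}{4} + \frac{a}{2} + 2 Y\right) 3 - Y = \left(\frac{9}{4} + 6 Y + \frac{3 a}{2}\right) - Y = \frac{9}{4} + 5 Y + \frac{3 a}{2}$)
$\sqrt{O{\left(-87,-196 \right)} - 45723} = \sqrt{\left(\frac{9}{4} + 5 \left(-196\right) + \frac{3}{2} \left(-87\right)\right) - 45723} = \sqrt{\left(\frac{9}{4} - 980 - \frac{261}{2}\right) - 45723} = \sqrt{- \frac{4433}{4} - 45723} = \sqrt{- \frac{187325}{4}} = \frac{5 i \sqrt{7493}}{2}$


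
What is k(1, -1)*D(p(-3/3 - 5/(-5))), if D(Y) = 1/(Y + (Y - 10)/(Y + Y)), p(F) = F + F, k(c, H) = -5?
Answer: 0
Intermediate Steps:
p(F) = 2*F
D(Y) = 1/(Y + (-10 + Y)/(2*Y)) (D(Y) = 1/(Y + (-10 + Y)/((2*Y))) = 1/(Y + (-10 + Y)*(1/(2*Y))) = 1/(Y + (-10 + Y)/(2*Y)))
k(1, -1)*D(p(-3/3 - 5/(-5))) = -10*2*(-3/3 - 5/(-5))/(-10 + 2*(-3/3 - 5/(-5)) + 2*(2*(-3/3 - 5/(-5)))²) = -10*2*(-3*⅓ - 5*(-⅕))/(-10 + 2*(-3*⅓ - 5*(-⅕)) + 2*(2*(-3*⅓ - 5*(-⅕)))²) = -10*2*(-1 + 1)/(-10 + 2*(-1 + 1) + 2*(2*(-1 + 1))²) = -10*2*0/(-10 + 2*0 + 2*(2*0)²) = -10*0/(-10 + 0 + 2*0²) = -10*0/(-10 + 0 + 2*0) = -10*0/(-10 + 0 + 0) = -10*0/(-10) = -10*0*(-1)/10 = -5*0 = 0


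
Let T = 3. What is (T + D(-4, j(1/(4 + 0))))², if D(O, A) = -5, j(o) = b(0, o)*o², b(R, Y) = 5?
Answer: 4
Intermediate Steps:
j(o) = 5*o²
(T + D(-4, j(1/(4 + 0))))² = (3 - 5)² = (-2)² = 4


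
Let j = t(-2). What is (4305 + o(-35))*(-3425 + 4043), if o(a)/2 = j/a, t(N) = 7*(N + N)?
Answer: 13307394/5 ≈ 2.6615e+6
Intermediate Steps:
t(N) = 14*N (t(N) = 7*(2*N) = 14*N)
j = -28 (j = 14*(-2) = -28)
o(a) = -56/a (o(a) = 2*(-28/a) = -56/a)
(4305 + o(-35))*(-3425 + 4043) = (4305 - 56/(-35))*(-3425 + 4043) = (4305 - 56*(-1/35))*618 = (4305 + 8/5)*618 = (21533/5)*618 = 13307394/5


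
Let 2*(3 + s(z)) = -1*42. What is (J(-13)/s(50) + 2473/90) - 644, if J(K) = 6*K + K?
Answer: -220583/360 ≈ -612.73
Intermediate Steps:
s(z) = -24 (s(z) = -3 + (-1*42)/2 = -3 + (½)*(-42) = -3 - 21 = -24)
J(K) = 7*K
(J(-13)/s(50) + 2473/90) - 644 = ((7*(-13))/(-24) + 2473/90) - 644 = (-91*(-1/24) + 2473*(1/90)) - 644 = (91/24 + 2473/90) - 644 = 11257/360 - 644 = -220583/360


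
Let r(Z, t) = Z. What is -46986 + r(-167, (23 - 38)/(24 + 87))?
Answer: -47153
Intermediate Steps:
-46986 + r(-167, (23 - 38)/(24 + 87)) = -46986 - 167 = -47153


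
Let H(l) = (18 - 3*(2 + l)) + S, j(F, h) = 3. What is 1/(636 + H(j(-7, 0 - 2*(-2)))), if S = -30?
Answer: 1/609 ≈ 0.0016420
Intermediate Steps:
H(l) = -18 - 3*l (H(l) = (18 - 3*(2 + l)) - 30 = (18 + (-6 - 3*l)) - 30 = (12 - 3*l) - 30 = -18 - 3*l)
1/(636 + H(j(-7, 0 - 2*(-2)))) = 1/(636 + (-18 - 3*3)) = 1/(636 + (-18 - 9)) = 1/(636 - 27) = 1/609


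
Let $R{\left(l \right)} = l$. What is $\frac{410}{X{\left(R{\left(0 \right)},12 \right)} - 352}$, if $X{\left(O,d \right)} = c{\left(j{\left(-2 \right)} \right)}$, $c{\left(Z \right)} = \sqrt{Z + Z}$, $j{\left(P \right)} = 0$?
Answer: $- \frac{205}{176} \approx -1.1648$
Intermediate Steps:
$c{\left(Z \right)} = \sqrt{2} \sqrt{Z}$ ($c{\left(Z \right)} = \sqrt{2 Z} = \sqrt{2} \sqrt{Z}$)
$X{\left(O,d \right)} = 0$ ($X{\left(O,d \right)} = \sqrt{2} \sqrt{0} = \sqrt{2} \cdot 0 = 0$)
$\frac{410}{X{\left(R{\left(0 \right)},12 \right)} - 352} = \frac{410}{0 - 352} = \frac{410}{-352} = 410 \left(- \frac{1}{352}\right) = - \frac{205}{176}$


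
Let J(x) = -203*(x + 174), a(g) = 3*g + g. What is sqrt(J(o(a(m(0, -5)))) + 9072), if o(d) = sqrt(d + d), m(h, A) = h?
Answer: 25*I*sqrt(42) ≈ 162.02*I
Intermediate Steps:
a(g) = 4*g
o(d) = sqrt(2)*sqrt(d) (o(d) = sqrt(2*d) = sqrt(2)*sqrt(d))
J(x) = -35322 - 203*x (J(x) = -203*(174 + x) = -35322 - 203*x)
sqrt(J(o(a(m(0, -5)))) + 9072) = sqrt((-35322 - 203*sqrt(2)*sqrt(4*0)) + 9072) = sqrt((-35322 - 203*sqrt(2)*sqrt(0)) + 9072) = sqrt((-35322 - 203*sqrt(2)*0) + 9072) = sqrt((-35322 - 203*0) + 9072) = sqrt((-35322 + 0) + 9072) = sqrt(-35322 + 9072) = sqrt(-26250) = 25*I*sqrt(42)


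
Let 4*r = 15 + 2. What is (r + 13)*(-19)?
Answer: -1311/4 ≈ -327.75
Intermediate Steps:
r = 17/4 (r = (15 + 2)/4 = (1/4)*17 = 17/4 ≈ 4.2500)
(r + 13)*(-19) = (17/4 + 13)*(-19) = (69/4)*(-19) = -1311/4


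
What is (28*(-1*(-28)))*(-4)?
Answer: -3136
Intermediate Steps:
(28*(-1*(-28)))*(-4) = (28*28)*(-4) = 784*(-4) = -3136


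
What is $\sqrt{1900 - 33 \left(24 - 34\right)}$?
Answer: $\sqrt{2230} \approx 47.223$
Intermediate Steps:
$\sqrt{1900 - 33 \left(24 - 34\right)} = \sqrt{1900 - -330} = \sqrt{1900 + 330} = \sqrt{2230}$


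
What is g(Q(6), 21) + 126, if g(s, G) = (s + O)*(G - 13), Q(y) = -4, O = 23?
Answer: 278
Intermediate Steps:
g(s, G) = (-13 + G)*(23 + s) (g(s, G) = (s + 23)*(G - 13) = (23 + s)*(-13 + G) = (-13 + G)*(23 + s))
g(Q(6), 21) + 126 = (-299 - 13*(-4) + 23*21 + 21*(-4)) + 126 = (-299 + 52 + 483 - 84) + 126 = 152 + 126 = 278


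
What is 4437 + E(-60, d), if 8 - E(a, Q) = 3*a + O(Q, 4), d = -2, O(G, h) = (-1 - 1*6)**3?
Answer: 4968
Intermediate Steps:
O(G, h) = -343 (O(G, h) = (-1 - 6)**3 = (-7)**3 = -343)
E(a, Q) = 351 - 3*a (E(a, Q) = 8 - (3*a - 343) = 8 - (-343 + 3*a) = 8 + (343 - 3*a) = 351 - 3*a)
4437 + E(-60, d) = 4437 + (351 - 3*(-60)) = 4437 + (351 + 180) = 4437 + 531 = 4968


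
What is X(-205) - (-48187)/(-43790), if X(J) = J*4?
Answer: -35955987/43790 ≈ -821.10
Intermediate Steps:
X(J) = 4*J
X(-205) - (-48187)/(-43790) = 4*(-205) - (-48187)/(-43790) = -820 - (-48187)*(-1)/43790 = -820 - 1*48187/43790 = -820 - 48187/43790 = -35955987/43790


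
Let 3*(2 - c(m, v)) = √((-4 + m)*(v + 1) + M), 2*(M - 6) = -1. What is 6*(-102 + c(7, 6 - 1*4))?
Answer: -600 - √58 ≈ -607.62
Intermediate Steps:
M = 11/2 (M = 6 + (½)*(-1) = 6 - ½ = 11/2 ≈ 5.5000)
c(m, v) = 2 - √(11/2 + (1 + v)*(-4 + m))/3 (c(m, v) = 2 - √((-4 + m)*(v + 1) + 11/2)/3 = 2 - √((-4 + m)*(1 + v) + 11/2)/3 = 2 - √((1 + v)*(-4 + m) + 11/2)/3 = 2 - √(11/2 + (1 + v)*(-4 + m))/3)
6*(-102 + c(7, 6 - 1*4)) = 6*(-102 + (2 - √(6 - 16*(6 - 1*4) + 4*7 + 4*7*(6 - 1*4))/6)) = 6*(-102 + (2 - √(6 - 16*(6 - 4) + 28 + 4*7*(6 - 4))/6)) = 6*(-102 + (2 - √(6 - 16*2 + 28 + 4*7*2)/6)) = 6*(-102 + (2 - √(6 - 32 + 28 + 56)/6)) = 6*(-102 + (2 - √58/6)) = 6*(-100 - √58/6) = -600 - √58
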